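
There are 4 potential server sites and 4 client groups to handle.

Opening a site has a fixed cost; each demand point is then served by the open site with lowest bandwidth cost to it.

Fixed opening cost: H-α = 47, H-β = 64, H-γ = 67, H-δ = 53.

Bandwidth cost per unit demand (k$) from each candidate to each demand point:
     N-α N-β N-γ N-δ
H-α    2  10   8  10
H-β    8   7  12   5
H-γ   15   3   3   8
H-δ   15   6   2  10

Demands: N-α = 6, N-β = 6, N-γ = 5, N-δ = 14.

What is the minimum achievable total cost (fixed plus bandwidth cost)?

271

Open {H-α, H-γ}: assign each demand point to its cheapest open site.
  N-α→H-α 6×2=12, N-β→H-γ 6×3=18, N-γ→H-γ 5×3=15, N-δ→H-γ 14×8=112
  bandwidth cost 157, fixed 114 → total 271.
Compare {H-α, H-β}: bandwidth cost 164 + fixed 111 = 275.
Compare {H-β, H-δ}: bandwidth cost 164 + fixed 117 = 281.
Compare {H-β, H-γ}: bandwidth cost 151 + fixed 131 = 282.
All other subsets cost ≥ 275. Minimum total cost: 271.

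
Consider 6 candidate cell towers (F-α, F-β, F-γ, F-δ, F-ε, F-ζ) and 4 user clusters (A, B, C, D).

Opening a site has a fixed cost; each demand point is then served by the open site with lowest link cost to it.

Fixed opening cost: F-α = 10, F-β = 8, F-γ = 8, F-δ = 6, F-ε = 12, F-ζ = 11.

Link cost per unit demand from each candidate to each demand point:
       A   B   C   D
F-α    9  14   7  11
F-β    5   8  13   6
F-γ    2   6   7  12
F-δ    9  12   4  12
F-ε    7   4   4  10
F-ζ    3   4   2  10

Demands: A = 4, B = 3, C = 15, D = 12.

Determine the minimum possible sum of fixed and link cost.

145

Open {F-β, F-ζ}: assign each demand point to its cheapest open site.
  A→F-ζ 4×3=12, B→F-ζ 3×4=12, C→F-ζ 15×2=30, D→F-β 12×6=72
  link cost 126, fixed 19 → total 145.
Compare {F-β, F-γ, F-ζ}: link cost 122 + fixed 27 = 149.
Compare {F-β, F-δ, F-ζ}: link cost 126 + fixed 25 = 151.
Compare {F-α, F-β, F-ζ}: link cost 126 + fixed 29 = 155.
All other subsets cost ≥ 149. Minimum total cost: 145.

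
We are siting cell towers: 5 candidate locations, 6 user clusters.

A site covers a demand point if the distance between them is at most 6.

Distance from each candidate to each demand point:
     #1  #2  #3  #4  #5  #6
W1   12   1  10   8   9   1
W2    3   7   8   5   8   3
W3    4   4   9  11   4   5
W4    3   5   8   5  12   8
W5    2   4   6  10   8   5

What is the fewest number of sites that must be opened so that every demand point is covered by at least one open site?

3

Coverage sets (demand points within 6 of each site):
  W1: {#2, #6}
  W2: {#1, #4, #6}
  W3: {#1, #2, #5, #6}
  W4: {#1, #2, #4}
  W5: {#1, #2, #3, #6}
No 2 sites suffice: every size-2 union leaves at least one demand point uncovered.
But {W2, W3, W5} covers everything, so the minimum is 3.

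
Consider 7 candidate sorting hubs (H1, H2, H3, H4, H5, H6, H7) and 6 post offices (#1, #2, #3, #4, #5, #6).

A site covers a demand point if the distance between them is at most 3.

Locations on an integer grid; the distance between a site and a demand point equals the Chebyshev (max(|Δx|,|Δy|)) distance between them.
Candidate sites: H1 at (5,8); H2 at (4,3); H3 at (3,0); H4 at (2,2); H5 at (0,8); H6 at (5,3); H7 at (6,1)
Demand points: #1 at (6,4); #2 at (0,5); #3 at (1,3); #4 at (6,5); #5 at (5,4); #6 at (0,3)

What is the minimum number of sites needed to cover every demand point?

2

Coverage sets (demand points within 3 of each site):
  H1: {#4}
  H2: {#1, #3, #4, #5}
  H3: {#3, #6}
  H4: {#2, #3, #5, #6}
  H5: {#2}
  H6: {#1, #4, #5}
  H7: {#1, #5}
No single site covers all 6 demand points.
But {H2, H4} covers everything, so the minimum is 2.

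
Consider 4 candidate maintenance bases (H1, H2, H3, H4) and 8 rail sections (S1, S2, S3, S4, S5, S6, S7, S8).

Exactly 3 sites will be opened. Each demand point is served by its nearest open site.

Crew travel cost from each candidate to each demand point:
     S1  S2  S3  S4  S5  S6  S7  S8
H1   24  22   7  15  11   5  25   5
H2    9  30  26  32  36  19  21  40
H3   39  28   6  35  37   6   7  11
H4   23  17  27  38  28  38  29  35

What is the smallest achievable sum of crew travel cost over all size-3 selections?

80

Open {H1, H2, H3}.
  S1→H2 9, S2→H1 22, S3→H3 6, S4→H1 15, S5→H1 11, S6→H1 5, S7→H3 7, S8→H1 5  ⇒ total 80.
Compare {H1, H3, H4}: total 89.
Compare {H1, H2, H4}: total 90.
No size-3 selection does better; minimum is 80.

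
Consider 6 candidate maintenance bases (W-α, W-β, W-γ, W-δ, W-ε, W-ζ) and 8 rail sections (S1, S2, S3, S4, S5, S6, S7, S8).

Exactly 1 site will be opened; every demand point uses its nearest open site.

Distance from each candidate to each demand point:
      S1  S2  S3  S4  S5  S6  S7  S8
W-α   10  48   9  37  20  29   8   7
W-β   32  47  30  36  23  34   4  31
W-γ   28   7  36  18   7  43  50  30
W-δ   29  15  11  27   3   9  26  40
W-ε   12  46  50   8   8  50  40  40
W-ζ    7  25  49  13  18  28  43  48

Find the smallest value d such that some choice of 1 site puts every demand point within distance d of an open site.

Open {W-δ}.
  Farthest demand point is S8 at distance 40 (to W-δ); all others are ≤ 40.
With {W-β} the worst case is 47.
With {W-α} the worst case is 48.
No size-1 selection achieves below 40.

40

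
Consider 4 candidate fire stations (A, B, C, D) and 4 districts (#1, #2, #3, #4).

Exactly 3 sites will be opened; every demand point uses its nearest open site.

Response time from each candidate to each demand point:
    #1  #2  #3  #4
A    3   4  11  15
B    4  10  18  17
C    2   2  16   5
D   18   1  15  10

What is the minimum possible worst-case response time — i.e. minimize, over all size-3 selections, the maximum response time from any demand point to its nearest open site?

Open {A, B, C}.
  Farthest demand point is #3 at response time 11 (to A); all others are ≤ 11.
With {A, B, D} the worst case is 11.
With {A, C, D} the worst case is 11.
No size-3 selection achieves below 11.

11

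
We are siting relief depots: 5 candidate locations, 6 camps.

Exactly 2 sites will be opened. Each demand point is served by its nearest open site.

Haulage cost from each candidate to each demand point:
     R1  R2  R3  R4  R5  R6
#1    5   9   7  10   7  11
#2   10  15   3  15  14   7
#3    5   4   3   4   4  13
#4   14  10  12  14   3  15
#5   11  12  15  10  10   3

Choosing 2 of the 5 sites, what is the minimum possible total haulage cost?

23

Open {#3, #5}.
  R1→#3 5, R2→#3 4, R3→#3 3, R4→#3 4, R5→#3 4, R6→#5 3  ⇒ total 23.
Compare {#2, #3}: total 27.
Compare {#1, #3}: total 31.
No size-2 selection does better; minimum is 23.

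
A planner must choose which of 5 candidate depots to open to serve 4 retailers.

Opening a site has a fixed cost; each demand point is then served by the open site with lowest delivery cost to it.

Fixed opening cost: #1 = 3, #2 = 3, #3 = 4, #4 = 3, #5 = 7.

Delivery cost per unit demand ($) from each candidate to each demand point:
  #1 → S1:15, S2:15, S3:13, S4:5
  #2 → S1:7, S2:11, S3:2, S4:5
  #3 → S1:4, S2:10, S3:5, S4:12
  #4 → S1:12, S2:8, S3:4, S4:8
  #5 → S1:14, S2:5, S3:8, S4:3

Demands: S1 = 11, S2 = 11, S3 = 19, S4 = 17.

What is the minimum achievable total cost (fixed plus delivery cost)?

202

Open {#2, #3, #5}: assign each demand point to its cheapest open site.
  S1→#3 11×4=44, S2→#5 11×5=55, S3→#2 19×2=38, S4→#5 17×3=51
  delivery cost 188, fixed 14 → total 202.
Compare {#1, #2, #3, #5}: delivery cost 188 + fixed 17 = 205.
Compare {#2, #3, #4, #5}: delivery cost 188 + fixed 17 = 205.
Compare {#1, #2, #3, #4, #5}: delivery cost 188 + fixed 20 = 208.
All other subsets cost ≥ 205. Minimum total cost: 202.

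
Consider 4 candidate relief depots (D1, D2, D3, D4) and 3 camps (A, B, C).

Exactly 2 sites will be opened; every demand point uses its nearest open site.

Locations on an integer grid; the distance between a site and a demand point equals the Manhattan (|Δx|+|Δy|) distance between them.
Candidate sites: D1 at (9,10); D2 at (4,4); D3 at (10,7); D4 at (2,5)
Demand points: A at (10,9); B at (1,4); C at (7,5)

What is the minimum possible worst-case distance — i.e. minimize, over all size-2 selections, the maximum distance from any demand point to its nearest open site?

4

Open {D1, D2}.
  Farthest demand point is C at distance 4 (to D2); all others are ≤ 4.
With {D2, D3} the worst case is 4.
With {D1, D4} the worst case is 5.
No size-2 selection achieves below 4.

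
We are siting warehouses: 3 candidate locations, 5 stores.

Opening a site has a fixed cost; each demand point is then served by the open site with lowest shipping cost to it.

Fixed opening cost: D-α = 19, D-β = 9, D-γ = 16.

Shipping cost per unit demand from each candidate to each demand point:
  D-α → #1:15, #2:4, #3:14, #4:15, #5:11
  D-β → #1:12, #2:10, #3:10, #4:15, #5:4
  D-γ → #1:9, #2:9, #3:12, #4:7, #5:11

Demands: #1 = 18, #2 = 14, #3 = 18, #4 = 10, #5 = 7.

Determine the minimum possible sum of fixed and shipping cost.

Open {D-α, D-β, D-γ}: assign each demand point to its cheapest open site.
  #1→D-γ 18×9=162, #2→D-α 14×4=56, #3→D-β 18×10=180, #4→D-γ 10×7=70, #5→D-β 7×4=28
  shipping cost 496, fixed 44 → total 540.
Compare {D-β, D-γ}: shipping cost 566 + fixed 25 = 591.
Compare {D-α, D-γ}: shipping cost 581 + fixed 35 = 616.
Compare {D-α, D-β}: shipping cost 630 + fixed 28 = 658.
All other subsets cost ≥ 591. Minimum total cost: 540.

540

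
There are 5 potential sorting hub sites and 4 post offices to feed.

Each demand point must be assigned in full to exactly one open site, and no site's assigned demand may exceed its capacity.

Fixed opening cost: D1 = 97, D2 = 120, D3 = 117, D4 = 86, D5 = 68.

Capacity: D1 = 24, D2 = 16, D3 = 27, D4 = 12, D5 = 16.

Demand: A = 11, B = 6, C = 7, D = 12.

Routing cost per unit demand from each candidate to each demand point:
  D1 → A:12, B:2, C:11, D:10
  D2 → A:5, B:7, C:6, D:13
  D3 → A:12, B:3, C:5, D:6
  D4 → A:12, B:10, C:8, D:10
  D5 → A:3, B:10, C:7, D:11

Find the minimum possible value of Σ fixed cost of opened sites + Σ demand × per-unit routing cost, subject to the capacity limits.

Open {D3, D5}; cheapest assignment that respects the capacities:
  D3 (cap 27, load 25): B, C, D — cost 6×3 + 7×5 + 12×6 = 125
  D5 (cap 16, load 11): A — cost 11×3 = 33
  Shipping 158, fixed 185 → total 343.
  Any other capacity-feasible assignment to {D3, D5} ships for at least 158.
Compare {D2, D3}: its best feasible assignment gives total 417.
Compare {D3, D4, D5}: its best feasible assignment gives total 429.
Every other set of open sites that can feasibly serve all demand totals ≥ 417 even under its best assignment. Minimum: 343.

343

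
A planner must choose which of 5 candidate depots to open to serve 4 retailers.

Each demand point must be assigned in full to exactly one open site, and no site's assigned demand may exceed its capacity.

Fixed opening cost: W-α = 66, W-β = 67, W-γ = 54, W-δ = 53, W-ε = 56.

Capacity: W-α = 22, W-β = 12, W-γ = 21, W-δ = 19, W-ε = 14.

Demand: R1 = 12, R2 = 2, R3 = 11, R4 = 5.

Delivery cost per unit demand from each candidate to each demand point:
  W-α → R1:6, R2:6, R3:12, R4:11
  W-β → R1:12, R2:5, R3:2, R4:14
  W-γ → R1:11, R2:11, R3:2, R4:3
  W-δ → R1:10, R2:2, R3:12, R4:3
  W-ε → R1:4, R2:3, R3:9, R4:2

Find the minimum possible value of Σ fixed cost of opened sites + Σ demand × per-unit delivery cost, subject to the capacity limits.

201

Open {W-γ, W-ε}; cheapest assignment that respects the capacities:
  W-γ (cap 21, load 16): R3, R4 — cost 11×2 + 5×3 = 37
  W-ε (cap 14, load 14): R1, R2 — cost 12×4 + 2×3 = 54
  Shipping 91, fixed 110 → total 201.
  Any other capacity-feasible assignment to {W-γ, W-ε} ships for at least 91.
Compare {W-α, W-γ}: its best feasible assignment gives total 241.
Compare {W-γ, W-δ, W-ε}: its best feasible assignment gives total 252.
Every other set of open sites that can feasibly serve all demand totals ≥ 241 even under its best assignment. Minimum: 201.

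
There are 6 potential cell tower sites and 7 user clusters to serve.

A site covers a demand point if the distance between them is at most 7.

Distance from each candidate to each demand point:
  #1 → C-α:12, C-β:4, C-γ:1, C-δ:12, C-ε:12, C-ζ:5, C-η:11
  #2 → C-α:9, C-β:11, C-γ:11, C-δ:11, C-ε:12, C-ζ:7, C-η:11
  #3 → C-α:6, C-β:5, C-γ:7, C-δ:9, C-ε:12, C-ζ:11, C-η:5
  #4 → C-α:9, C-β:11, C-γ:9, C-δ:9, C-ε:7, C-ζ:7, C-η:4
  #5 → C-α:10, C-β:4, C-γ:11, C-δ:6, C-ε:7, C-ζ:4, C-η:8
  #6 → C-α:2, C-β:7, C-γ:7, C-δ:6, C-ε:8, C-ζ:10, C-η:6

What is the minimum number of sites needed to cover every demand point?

Coverage sets (demand points within 7 of each site):
  #1: {C-β, C-γ, C-ζ}
  #2: {C-ζ}
  #3: {C-α, C-β, C-γ, C-η}
  #4: {C-ε, C-ζ, C-η}
  #5: {C-β, C-δ, C-ε, C-ζ}
  #6: {C-α, C-β, C-γ, C-δ, C-η}
No single site covers all 7 demand points.
But {#3, #5} covers everything, so the minimum is 2.

2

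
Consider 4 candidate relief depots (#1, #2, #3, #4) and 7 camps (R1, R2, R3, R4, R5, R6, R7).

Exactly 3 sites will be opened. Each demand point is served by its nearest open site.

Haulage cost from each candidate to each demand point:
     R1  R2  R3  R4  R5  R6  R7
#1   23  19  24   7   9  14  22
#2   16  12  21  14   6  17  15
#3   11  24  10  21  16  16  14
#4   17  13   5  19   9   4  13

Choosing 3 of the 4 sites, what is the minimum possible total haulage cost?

Open {#1, #3, #4}.
  R1→#3 11, R2→#4 13, R3→#4 5, R4→#1 7, R5→#1 9, R6→#4 4, R7→#4 13  ⇒ total 62.
Compare {#1, #2, #4}: total 63.
Compare {#2, #3, #4}: total 65.
No size-3 selection does better; minimum is 62.

62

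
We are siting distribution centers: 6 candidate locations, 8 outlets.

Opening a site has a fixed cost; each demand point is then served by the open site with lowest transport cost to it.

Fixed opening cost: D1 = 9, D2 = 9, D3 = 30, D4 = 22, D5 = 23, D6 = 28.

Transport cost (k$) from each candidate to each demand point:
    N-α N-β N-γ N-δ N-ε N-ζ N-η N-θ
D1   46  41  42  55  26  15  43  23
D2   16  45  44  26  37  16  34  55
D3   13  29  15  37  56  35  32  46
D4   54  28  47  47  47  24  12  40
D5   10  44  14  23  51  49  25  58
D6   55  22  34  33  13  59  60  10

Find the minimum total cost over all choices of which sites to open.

Open {D1, D5, D6}: assign each demand point to its cheapest open site.
  N-α→D5 10, N-β→D6 22, N-γ→D5 14, N-δ→D5 23, N-ε→D6 13, N-ζ→D1 15, N-η→D5 25, N-θ→D6 10
  transport cost 132, fixed 60 → total 192.
Compare {D2, D5, D6}: transport cost 133 + fixed 60 = 193.
Compare {D4, D5, D6}: transport cost 128 + fixed 73 = 201.
Compare {D1, D2, D5, D6}: transport cost 132 + fixed 69 = 201.
All other subsets cost ≥ 193. Minimum total cost: 192.

192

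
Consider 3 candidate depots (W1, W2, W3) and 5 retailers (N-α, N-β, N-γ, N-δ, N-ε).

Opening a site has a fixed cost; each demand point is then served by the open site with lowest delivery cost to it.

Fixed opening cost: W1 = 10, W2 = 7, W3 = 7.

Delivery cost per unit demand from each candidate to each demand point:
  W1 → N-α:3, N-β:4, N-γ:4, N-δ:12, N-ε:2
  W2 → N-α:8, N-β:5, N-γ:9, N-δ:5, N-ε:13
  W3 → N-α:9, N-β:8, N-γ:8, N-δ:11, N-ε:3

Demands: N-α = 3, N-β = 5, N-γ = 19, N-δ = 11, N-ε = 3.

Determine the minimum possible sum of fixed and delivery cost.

Open {W1, W2}: assign each demand point to its cheapest open site.
  N-α→W1 3×3=9, N-β→W1 5×4=20, N-γ→W1 19×4=76, N-δ→W2 11×5=55, N-ε→W1 3×2=6
  delivery cost 166, fixed 17 → total 183.
Compare {W1, W2, W3}: delivery cost 166 + fixed 24 = 190.
Compare {W1, W3}: delivery cost 232 + fixed 17 = 249.
Compare {W1}: delivery cost 243 + fixed 10 = 253.
All other subsets cost ≥ 190. Minimum total cost: 183.

183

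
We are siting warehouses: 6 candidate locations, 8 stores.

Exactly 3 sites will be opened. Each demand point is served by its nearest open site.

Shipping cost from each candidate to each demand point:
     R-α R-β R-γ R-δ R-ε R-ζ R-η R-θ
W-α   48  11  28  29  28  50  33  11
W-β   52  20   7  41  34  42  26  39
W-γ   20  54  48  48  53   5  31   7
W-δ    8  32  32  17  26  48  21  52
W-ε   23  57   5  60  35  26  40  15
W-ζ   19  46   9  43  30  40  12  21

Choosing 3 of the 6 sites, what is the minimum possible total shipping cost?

Open {W-β, W-γ, W-δ}.
  R-α→W-δ 8, R-β→W-β 20, R-γ→W-β 7, R-δ→W-δ 17, R-ε→W-δ 26, R-ζ→W-γ 5, R-η→W-δ 21, R-θ→W-γ 7  ⇒ total 111.
Compare {W-γ, W-δ, W-ζ}: total 116.
Compare {W-α, W-γ, W-ζ}: total 120.
No size-3 selection does better; minimum is 111.

111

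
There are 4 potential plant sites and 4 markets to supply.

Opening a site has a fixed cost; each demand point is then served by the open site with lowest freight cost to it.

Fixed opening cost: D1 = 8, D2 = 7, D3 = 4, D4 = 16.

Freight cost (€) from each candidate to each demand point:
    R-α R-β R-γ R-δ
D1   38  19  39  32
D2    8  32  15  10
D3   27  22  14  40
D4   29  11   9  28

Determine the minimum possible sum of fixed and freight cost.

Open {D2, D4}: assign each demand point to its cheapest open site.
  R-α→D2 8, R-β→D4 11, R-γ→D4 9, R-δ→D2 10
  freight cost 38, fixed 23 → total 61.
Compare {D2, D3}: freight cost 54 + fixed 11 = 65.
Compare {D2, D3, D4}: freight cost 38 + fixed 27 = 65.
Compare {D1, D2}: freight cost 52 + fixed 15 = 67.
All other subsets cost ≥ 65. Minimum total cost: 61.

61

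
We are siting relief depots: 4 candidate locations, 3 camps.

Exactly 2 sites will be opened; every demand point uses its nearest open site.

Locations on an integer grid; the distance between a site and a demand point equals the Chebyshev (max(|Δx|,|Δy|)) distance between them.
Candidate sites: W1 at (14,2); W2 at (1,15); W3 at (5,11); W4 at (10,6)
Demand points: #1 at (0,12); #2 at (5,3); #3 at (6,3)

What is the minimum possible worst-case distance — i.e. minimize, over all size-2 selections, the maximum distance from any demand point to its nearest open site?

5

Open {W2, W4}.
  Farthest demand point is #2 at distance 5 (to W4); all others are ≤ 5.
With {W3, W4} the worst case is 5.
With {W1, W3} the worst case is 8.
No size-2 selection achieves below 5.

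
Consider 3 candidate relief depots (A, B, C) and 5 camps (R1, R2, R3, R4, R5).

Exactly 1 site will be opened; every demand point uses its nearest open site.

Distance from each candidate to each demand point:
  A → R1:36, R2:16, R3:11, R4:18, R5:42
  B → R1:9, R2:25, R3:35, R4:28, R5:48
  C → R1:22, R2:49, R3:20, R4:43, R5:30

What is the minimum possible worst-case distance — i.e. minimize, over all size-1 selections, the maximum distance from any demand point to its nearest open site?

Open {A}.
  Farthest demand point is R5 at distance 42 (to A); all others are ≤ 42.
With {B} the worst case is 48.
With {C} the worst case is 49.
No size-1 selection achieves below 42.

42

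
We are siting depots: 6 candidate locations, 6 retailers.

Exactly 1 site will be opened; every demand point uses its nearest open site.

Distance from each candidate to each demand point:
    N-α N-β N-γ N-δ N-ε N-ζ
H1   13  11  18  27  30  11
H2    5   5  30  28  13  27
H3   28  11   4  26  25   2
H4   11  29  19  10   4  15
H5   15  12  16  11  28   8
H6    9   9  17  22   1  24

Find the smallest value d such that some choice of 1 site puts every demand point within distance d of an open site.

Open {H6}.
  Farthest demand point is N-ζ at distance 24 (to H6); all others are ≤ 24.
With {H3} the worst case is 28.
With {H5} the worst case is 28.
No size-1 selection achieves below 24.

24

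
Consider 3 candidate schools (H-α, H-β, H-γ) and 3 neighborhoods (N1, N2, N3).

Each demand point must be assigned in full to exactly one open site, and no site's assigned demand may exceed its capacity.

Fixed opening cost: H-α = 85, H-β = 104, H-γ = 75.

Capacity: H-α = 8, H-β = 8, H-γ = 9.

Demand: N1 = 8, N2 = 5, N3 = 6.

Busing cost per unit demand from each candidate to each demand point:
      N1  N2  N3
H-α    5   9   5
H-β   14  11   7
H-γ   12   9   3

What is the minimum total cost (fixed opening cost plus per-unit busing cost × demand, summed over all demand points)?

377

Open {H-α, H-β, H-γ}; cheapest assignment that respects the capacities:
  H-α (cap 8, load 8): N1 — cost 8×5 = 40
  H-β (cap 8, load 5): N2 — cost 5×11 = 55
  H-γ (cap 9, load 6): N3 — cost 6×3 = 18
  Shipping 113, fixed 264 → total 377.
  Any other capacity-feasible assignment to {H-α, H-β, H-γ} ships for at least 113.
Total demand is 19 and no other set of sites has combined capacity ≥ 19, so {H-α, H-β, H-γ} is the only feasible choice of open sites. Minimum: 377.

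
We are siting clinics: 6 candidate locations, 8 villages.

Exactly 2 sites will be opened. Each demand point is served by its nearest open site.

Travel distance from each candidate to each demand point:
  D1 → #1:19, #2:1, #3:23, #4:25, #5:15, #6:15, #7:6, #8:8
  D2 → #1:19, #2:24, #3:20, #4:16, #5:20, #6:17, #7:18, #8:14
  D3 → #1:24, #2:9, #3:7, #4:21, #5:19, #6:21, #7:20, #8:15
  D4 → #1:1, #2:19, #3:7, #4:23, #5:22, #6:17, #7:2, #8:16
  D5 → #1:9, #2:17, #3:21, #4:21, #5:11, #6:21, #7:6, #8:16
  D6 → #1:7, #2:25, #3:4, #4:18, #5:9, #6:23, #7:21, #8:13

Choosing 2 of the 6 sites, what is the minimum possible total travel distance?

Open {D1, D6}.
  #1→D6 7, #2→D1 1, #3→D6 4, #4→D6 18, #5→D6 9, #6→D1 15, #7→D1 6, #8→D1 8  ⇒ total 68.
Compare {D1, D4}: total 72.
Compare {D4, D6}: total 83.
No size-2 selection does better; minimum is 68.

68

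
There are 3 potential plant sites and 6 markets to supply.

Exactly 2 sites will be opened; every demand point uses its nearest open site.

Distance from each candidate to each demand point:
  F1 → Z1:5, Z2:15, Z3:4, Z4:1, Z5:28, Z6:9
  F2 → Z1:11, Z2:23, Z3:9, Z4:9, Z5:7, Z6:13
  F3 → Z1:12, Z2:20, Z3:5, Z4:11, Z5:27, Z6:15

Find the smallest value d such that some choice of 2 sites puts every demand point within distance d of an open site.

Open {F1, F2}.
  Farthest demand point is Z2 at distance 15 (to F1); all others are ≤ 15.
With {F2, F3} the worst case is 20.
With {F1, F3} the worst case is 27.
No size-2 selection achieves below 15.

15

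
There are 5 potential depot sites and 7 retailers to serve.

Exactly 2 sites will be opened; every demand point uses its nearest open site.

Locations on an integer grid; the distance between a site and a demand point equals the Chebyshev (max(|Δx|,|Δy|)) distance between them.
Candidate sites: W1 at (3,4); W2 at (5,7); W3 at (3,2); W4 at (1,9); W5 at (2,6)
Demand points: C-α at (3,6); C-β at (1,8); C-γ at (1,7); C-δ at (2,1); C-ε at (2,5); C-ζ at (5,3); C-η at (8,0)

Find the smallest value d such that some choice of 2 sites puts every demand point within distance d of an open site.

5

Open {W1, W2}.
  Farthest demand point is C-η at distance 5 (to W1); all others are ≤ 5.
With {W1, W3} the worst case is 5.
With {W1, W4} the worst case is 5.
No size-2 selection achieves below 5.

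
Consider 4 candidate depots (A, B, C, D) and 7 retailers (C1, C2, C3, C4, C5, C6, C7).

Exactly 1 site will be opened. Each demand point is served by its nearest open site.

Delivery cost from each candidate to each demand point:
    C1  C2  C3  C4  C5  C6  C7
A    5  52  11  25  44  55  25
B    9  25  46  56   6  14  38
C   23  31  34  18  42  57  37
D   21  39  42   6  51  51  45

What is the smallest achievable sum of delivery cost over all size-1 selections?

Open {B}.
  C1→B 9, C2→B 25, C3→B 46, C4→B 56, C5→B 6, C6→B 14, C7→B 38  ⇒ total 194.
Compare {A}: total 217.
Compare {C}: total 242.
No size-1 selection does better; minimum is 194.

194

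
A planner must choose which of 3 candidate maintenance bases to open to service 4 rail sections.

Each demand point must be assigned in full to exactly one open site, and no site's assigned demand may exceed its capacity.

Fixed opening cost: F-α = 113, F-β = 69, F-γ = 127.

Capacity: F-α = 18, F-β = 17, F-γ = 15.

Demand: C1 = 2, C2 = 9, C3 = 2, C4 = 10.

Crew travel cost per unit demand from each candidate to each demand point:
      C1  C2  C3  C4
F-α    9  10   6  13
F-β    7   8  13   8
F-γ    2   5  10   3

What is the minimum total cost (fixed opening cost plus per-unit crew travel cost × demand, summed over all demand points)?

322

Open {F-β, F-γ}; cheapest assignment that respects the capacities:
  F-β (cap 17, load 9): C2 — cost 9×8 = 72
  F-γ (cap 15, load 14): C1, C3, C4 — cost 2×2 + 2×10 + 10×3 = 54
  Shipping 126, fixed 196 → total 322.
  Any other capacity-feasible assignment to {F-β, F-γ} ships for at least 126.
Compare {F-α, F-γ}: its best feasible assignment gives total 376.
Compare {F-α, F-β}: its best feasible assignment gives total 378.
Every other set of open sites that can feasibly serve all demand totals ≥ 376 even under its best assignment. Minimum: 322.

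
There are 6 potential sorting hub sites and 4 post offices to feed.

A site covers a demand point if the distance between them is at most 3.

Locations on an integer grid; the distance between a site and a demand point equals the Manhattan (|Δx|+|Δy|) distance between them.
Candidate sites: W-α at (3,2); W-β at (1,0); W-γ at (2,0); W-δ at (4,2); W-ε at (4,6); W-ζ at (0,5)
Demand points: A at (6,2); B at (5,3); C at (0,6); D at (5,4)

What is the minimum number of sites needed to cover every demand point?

2

Coverage sets (demand points within 3 of each site):
  W-α: {A, B}
  W-β: {}
  W-γ: {}
  W-δ: {A, B, D}
  W-ε: {D}
  W-ζ: {C}
No single site covers all 4 demand points.
But {W-δ, W-ζ} covers everything, so the minimum is 2.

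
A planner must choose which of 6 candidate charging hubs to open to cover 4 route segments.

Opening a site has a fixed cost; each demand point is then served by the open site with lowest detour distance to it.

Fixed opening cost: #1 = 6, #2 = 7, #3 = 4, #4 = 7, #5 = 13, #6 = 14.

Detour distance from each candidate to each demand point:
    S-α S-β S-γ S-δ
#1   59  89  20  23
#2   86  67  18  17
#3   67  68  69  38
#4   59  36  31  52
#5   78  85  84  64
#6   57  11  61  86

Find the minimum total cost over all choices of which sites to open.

Open {#2, #6}: assign each demand point to its cheapest open site.
  S-α→#6 57, S-β→#6 11, S-γ→#2 18, S-δ→#2 17
  detour distance 103, fixed 21 → total 124.
Compare {#2, #3, #6}: detour distance 103 + fixed 25 = 128.
Compare {#1, #2, #6}: detour distance 103 + fixed 27 = 130.
Compare {#1, #6}: detour distance 111 + fixed 20 = 131.
All other subsets cost ≥ 128. Minimum total cost: 124.

124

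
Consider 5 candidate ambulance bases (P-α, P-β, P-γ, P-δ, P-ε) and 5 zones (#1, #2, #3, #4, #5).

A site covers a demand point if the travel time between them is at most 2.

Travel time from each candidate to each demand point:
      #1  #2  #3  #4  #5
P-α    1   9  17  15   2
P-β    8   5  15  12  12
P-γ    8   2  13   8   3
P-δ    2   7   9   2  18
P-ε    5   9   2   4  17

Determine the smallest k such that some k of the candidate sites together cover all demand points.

4

Coverage sets (demand points within 2 of each site):
  P-α: {#1, #5}
  P-β: {}
  P-γ: {#2}
  P-δ: {#1, #4}
  P-ε: {#3}
No 3 sites suffice: every size-3 union leaves at least one demand point uncovered.
But {P-α, P-γ, P-δ, P-ε} covers everything, so the minimum is 4.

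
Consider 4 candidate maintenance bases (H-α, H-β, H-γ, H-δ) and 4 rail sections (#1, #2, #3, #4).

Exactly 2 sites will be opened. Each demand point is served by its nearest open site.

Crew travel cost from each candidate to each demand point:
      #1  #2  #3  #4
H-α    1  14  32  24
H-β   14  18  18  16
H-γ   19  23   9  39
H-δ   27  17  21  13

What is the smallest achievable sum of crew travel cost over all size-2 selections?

48

Open {H-α, H-γ}.
  #1→H-α 1, #2→H-α 14, #3→H-γ 9, #4→H-α 24  ⇒ total 48.
Compare {H-α, H-β}: total 49.
Compare {H-α, H-δ}: total 49.
No size-2 selection does better; minimum is 48.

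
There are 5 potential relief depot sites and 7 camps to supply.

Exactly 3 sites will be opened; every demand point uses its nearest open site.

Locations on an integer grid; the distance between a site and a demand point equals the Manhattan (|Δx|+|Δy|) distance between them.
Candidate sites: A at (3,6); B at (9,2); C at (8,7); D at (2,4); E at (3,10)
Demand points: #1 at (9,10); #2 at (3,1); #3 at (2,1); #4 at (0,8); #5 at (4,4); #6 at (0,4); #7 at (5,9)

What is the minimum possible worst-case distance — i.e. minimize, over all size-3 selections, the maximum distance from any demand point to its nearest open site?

Open {A, C, D}.
  Farthest demand point is #4 at distance 5 (to A); all others are ≤ 5.
With {C, D, E} the worst case is 5.
With {A, B, C} the worst case is 6.
No size-3 selection achieves below 5.

5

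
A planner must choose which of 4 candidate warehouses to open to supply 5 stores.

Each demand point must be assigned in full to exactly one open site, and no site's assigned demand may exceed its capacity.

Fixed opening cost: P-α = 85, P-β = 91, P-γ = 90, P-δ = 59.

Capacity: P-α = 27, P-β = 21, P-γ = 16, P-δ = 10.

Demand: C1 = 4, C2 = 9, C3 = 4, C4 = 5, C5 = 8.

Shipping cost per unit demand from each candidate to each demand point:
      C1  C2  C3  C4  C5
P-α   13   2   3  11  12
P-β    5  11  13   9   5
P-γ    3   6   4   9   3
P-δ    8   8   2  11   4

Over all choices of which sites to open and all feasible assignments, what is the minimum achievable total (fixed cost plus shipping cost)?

Open {P-α, P-γ}; cheapest assignment that respects the capacities:
  P-α (cap 27, load 18): C2, C3, C4 — cost 9×2 + 4×3 + 5×11 = 85
  P-γ (cap 16, load 12): C1, C5 — cost 4×3 + 8×3 = 36
  Shipping 121, fixed 175 → total 296.
  Any other capacity-feasible assignment to {P-α, P-γ} ships for at least 121.
Compare {P-α, P-β}: its best feasible assignment gives total 311.
Compare {P-α, P-δ}: its best feasible assignment gives total 313.
Every other set of open sites that can feasibly serve all demand totals ≥ 311 even under its best assignment. Minimum: 296.

296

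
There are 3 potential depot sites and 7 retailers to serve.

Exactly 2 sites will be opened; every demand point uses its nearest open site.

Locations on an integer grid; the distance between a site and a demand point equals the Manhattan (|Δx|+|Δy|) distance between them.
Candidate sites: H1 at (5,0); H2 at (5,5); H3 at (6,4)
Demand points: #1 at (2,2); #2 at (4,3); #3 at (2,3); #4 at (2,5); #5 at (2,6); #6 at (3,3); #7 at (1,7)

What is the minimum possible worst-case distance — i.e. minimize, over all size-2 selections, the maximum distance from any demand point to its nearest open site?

6

Open {H1, H2}.
  Farthest demand point is #7 at distance 6 (to H2); all others are ≤ 6.
With {H2, H3} the worst case is 6.
With {H1, H3} the worst case is 8.
No size-2 selection achieves below 6.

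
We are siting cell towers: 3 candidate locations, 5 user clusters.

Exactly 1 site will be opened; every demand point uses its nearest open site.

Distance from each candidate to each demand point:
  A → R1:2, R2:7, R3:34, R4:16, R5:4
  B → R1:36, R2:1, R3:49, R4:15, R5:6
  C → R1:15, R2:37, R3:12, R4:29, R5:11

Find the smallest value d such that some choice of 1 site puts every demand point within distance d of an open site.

34

Open {A}.
  Farthest demand point is R3 at distance 34 (to A); all others are ≤ 34.
With {C} the worst case is 37.
With {B} the worst case is 49.
No size-1 selection achieves below 34.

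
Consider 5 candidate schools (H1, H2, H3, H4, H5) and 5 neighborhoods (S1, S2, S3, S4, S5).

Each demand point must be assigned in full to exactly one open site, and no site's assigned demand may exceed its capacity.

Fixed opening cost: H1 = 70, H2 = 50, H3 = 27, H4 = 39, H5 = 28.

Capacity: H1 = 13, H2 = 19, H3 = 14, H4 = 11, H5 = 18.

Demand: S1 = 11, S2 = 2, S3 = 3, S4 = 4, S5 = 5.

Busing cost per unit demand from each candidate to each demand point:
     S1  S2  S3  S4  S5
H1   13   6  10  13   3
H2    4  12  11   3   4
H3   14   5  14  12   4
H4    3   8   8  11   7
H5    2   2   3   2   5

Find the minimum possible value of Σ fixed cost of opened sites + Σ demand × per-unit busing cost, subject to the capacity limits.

124

Open {H3, H5}; cheapest assignment that respects the capacities:
  H3 (cap 14, load 7): S2, S5 — cost 2×5 + 5×4 = 30
  H5 (cap 18, load 18): S1, S3, S4 — cost 11×2 + 3×3 + 4×2 = 39
  Shipping 69, fixed 55 → total 124.
  Any other capacity-feasible assignment to {H3, H5} ships for at least 69.
Compare {H2, H5}: its best feasible assignment gives total 145.
Compare {H4, H5}: its best feasible assignment gives total 146.
Every other set of open sites that can feasibly serve all demand totals ≥ 145 even under its best assignment. Minimum: 124.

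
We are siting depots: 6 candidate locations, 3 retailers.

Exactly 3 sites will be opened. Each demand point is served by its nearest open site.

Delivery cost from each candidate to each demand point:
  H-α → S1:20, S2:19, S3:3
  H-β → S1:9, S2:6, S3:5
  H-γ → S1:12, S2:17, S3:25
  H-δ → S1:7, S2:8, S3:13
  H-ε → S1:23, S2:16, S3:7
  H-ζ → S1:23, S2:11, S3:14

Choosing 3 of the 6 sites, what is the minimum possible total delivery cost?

16

Open {H-α, H-β, H-δ}.
  S1→H-δ 7, S2→H-β 6, S3→H-α 3  ⇒ total 16.
Compare {H-α, H-β, H-γ}: total 18.
Compare {H-α, H-β, H-ε}: total 18.
No size-3 selection does better; minimum is 16.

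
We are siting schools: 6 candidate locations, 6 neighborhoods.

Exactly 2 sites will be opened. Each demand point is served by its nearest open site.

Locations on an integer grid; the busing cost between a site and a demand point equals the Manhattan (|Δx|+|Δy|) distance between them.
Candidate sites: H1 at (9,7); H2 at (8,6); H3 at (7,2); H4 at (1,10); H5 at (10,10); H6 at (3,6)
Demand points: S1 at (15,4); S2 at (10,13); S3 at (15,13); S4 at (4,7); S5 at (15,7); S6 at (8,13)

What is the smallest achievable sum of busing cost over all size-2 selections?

Open {H1, H5}.
  S1→H1 9, S2→H5 3, S3→H5 8, S4→H1 5, S5→H1 6, S6→H5 5  ⇒ total 36.
Compare {H5, H6}: total 37.
Compare {H2, H5}: total 38.
No size-2 selection does better; minimum is 36.

36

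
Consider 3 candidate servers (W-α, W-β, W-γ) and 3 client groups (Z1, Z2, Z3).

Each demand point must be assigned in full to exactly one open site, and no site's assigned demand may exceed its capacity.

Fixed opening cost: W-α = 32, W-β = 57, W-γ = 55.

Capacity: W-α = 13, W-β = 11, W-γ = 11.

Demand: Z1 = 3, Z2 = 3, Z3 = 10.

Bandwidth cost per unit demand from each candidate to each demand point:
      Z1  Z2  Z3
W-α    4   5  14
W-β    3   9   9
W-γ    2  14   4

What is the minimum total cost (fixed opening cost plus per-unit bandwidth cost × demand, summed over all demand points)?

154

Open {W-α, W-γ}; cheapest assignment that respects the capacities:
  W-α (cap 13, load 6): Z1, Z2 — cost 3×4 + 3×5 = 27
  W-γ (cap 11, load 10): Z3 — cost 10×4 = 40
  Shipping 67, fixed 87 → total 154.
  Any other capacity-feasible assignment to {W-α, W-γ} ships for at least 67.
Compare {W-β, W-γ}: its best feasible assignment gives total 188.
Compare {W-α, W-β}: its best feasible assignment gives total 206.
Every other set of open sites that can feasibly serve all demand totals ≥ 188 even under its best assignment. Minimum: 154.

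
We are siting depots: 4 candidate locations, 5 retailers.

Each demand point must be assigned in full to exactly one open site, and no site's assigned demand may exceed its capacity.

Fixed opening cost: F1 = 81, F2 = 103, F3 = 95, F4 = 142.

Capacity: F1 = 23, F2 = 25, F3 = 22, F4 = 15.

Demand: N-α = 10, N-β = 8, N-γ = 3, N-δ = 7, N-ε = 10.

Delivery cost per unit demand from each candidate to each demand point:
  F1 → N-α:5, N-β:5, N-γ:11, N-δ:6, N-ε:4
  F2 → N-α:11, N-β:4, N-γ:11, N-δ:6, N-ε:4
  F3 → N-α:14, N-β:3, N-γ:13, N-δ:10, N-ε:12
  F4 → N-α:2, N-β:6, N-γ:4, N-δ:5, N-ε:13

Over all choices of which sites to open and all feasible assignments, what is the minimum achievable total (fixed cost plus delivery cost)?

381

Open {F1, F2}; cheapest assignment that respects the capacities:
  F1 (cap 23, load 23): N-α, N-γ, N-ε — cost 10×5 + 3×11 + 10×4 = 123
  F2 (cap 25, load 15): N-β, N-δ — cost 8×4 + 7×6 = 74
  Shipping 197, fixed 184 → total 381.
  Any other capacity-feasible assignment to {F1, F2} ships for at least 197.
Compare {F2, F4}: its best feasible assignment gives total 391.
Compare {F1, F3}: its best feasible assignment gives total 393.
Every other set of open sites that can feasibly serve all demand totals ≥ 391 even under its best assignment. Minimum: 381.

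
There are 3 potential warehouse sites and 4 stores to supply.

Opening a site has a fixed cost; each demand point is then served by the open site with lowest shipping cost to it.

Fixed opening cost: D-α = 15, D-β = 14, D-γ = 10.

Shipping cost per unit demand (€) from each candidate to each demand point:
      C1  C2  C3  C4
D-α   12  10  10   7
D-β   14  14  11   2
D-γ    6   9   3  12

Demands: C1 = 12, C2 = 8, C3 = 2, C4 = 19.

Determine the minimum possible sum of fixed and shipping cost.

Open {D-β, D-γ}: assign each demand point to its cheapest open site.
  C1→D-γ 12×6=72, C2→D-γ 8×9=72, C3→D-γ 2×3=6, C4→D-β 19×2=38
  shipping cost 188, fixed 24 → total 212.
Compare {D-α, D-β, D-γ}: shipping cost 188 + fixed 39 = 227.
Compare {D-α, D-γ}: shipping cost 283 + fixed 25 = 308.
Compare {D-α, D-β}: shipping cost 282 + fixed 29 = 311.
All other subsets cost ≥ 227. Minimum total cost: 212.

212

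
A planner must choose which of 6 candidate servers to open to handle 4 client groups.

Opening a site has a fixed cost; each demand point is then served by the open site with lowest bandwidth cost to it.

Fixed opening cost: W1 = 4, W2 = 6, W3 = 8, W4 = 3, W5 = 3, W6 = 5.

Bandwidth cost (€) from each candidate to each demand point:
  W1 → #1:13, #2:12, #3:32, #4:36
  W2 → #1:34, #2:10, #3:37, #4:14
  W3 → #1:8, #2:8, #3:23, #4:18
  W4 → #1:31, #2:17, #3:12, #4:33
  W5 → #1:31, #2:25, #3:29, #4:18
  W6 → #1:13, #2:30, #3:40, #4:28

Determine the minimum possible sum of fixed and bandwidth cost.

Open {W3, W4}: assign each demand point to its cheapest open site.
  #1→W3 8, #2→W3 8, #3→W4 12, #4→W3 18
  bandwidth cost 46, fixed 11 → total 57.
Compare {W2, W3, W4}: bandwidth cost 42 + fixed 17 = 59.
Compare {W3, W4, W5}: bandwidth cost 46 + fixed 14 = 60.
Compare {W1, W3, W4}: bandwidth cost 46 + fixed 15 = 61.
All other subsets cost ≥ 59. Minimum total cost: 57.

57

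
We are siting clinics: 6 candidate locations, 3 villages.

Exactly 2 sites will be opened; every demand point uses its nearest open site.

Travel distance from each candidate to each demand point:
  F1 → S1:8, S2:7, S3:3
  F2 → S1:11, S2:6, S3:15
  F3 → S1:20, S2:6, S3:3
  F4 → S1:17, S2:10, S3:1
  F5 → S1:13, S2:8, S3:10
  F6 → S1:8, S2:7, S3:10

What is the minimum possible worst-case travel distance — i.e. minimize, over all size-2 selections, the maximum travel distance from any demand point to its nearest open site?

Open {F1, F2}.
  Farthest demand point is S1 at travel distance 8 (to F1); all others are ≤ 8.
With {F1, F3} the worst case is 8.
With {F1, F4} the worst case is 8.
No size-2 selection achieves below 8.

8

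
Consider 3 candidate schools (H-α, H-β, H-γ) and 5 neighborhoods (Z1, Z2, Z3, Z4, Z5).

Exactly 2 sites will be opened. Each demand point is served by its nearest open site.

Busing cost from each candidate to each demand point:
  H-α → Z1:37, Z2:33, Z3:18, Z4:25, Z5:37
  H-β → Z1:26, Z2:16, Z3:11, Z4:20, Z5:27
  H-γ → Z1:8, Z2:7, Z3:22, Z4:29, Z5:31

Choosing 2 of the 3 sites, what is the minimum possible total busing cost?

73

Open {H-β, H-γ}.
  Z1→H-γ 8, Z2→H-γ 7, Z3→H-β 11, Z4→H-β 20, Z5→H-β 27  ⇒ total 73.
Compare {H-α, H-γ}: total 89.
Compare {H-α, H-β}: total 100.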